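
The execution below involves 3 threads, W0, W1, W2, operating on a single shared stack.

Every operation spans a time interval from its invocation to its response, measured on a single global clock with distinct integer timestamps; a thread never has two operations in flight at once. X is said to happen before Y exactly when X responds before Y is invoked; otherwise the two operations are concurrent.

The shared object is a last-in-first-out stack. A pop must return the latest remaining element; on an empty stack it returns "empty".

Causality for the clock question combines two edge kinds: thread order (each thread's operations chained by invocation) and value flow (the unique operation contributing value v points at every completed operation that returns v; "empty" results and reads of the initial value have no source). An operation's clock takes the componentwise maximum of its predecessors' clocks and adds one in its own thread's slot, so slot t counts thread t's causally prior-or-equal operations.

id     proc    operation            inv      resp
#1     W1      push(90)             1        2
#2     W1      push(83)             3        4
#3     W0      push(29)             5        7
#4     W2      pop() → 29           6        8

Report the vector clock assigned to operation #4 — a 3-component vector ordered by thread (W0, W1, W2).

root op #1, invoked 1: fresh clock plus W1's own tick → (0, 1, 0)
root op #3, invoked 5: fresh clock plus W0's own tick → (1, 0, 0)
#2, invoked 3, takes VC(#1)=(0, 1, 0) under max, adds 1 for W1 → (0, 2, 0)
#4, invoked 6, takes VC(#3)=(1, 0, 0) under max, adds 1 for W2 → (1, 0, 1)
target: VC(#4) = (1, 0, 1)

(1, 0, 1)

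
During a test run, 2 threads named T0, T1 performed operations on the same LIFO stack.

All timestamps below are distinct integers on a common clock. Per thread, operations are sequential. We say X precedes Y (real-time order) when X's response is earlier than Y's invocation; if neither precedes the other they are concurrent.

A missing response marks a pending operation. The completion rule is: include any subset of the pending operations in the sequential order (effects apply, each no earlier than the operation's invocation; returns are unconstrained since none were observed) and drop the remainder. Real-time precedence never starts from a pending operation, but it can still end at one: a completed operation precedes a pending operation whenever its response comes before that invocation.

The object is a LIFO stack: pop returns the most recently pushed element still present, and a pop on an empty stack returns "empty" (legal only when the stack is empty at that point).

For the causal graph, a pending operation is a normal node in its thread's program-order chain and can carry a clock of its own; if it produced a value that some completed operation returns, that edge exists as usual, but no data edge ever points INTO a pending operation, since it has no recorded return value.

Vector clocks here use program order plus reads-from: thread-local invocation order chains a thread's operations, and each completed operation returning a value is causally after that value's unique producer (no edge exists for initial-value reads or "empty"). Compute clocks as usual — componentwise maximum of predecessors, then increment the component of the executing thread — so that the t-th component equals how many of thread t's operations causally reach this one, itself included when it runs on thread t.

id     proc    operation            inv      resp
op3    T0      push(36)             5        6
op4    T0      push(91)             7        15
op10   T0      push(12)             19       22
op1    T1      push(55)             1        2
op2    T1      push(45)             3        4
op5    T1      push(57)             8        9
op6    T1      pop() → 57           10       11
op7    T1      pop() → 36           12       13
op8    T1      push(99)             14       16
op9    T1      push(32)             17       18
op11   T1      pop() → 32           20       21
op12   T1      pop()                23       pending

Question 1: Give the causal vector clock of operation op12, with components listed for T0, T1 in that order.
Answer: (1, 9)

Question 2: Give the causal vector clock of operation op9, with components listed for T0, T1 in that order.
Answer: (1, 7)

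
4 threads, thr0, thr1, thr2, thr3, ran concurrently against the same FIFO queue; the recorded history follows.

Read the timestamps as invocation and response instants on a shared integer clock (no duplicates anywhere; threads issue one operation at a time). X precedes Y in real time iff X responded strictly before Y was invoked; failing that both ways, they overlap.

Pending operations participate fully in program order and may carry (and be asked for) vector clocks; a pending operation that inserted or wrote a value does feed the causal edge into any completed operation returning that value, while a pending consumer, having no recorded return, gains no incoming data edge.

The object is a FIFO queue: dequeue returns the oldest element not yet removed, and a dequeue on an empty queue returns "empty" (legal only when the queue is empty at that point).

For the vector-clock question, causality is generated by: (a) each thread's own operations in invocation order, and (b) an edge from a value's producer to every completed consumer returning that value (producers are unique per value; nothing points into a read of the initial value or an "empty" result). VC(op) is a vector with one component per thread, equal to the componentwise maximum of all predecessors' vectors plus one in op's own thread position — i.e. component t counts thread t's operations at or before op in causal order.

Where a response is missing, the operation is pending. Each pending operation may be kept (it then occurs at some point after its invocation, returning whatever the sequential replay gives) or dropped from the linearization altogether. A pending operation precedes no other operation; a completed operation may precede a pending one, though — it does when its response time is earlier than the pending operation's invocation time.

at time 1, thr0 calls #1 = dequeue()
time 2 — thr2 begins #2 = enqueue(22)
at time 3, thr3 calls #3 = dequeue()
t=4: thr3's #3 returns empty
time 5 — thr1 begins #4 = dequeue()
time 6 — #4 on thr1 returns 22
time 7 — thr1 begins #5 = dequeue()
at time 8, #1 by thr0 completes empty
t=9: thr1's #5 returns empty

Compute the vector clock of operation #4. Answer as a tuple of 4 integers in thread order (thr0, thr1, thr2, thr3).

no predecessors for #3 (invoked 3): thr3 increments from zero → (0, 0, 0, 1)
no predecessors for #2 (invoked 2): thr2 increments from zero → (0, 0, 1, 0)
no predecessors for #1 (invoked 1): thr0 increments from zero → (1, 0, 0, 0)
#4 (invocation 5): componentwise max over VC(#2)=(0, 0, 1, 0), +1 at thr1, giving (0, 1, 1, 0)
#5 (invocation 7): componentwise max over VC(#4)=(0, 1, 1, 0), +1 at thr1, giving (0, 2, 1, 0)
target: VC(#4) = (0, 1, 1, 0)

(0, 1, 1, 0)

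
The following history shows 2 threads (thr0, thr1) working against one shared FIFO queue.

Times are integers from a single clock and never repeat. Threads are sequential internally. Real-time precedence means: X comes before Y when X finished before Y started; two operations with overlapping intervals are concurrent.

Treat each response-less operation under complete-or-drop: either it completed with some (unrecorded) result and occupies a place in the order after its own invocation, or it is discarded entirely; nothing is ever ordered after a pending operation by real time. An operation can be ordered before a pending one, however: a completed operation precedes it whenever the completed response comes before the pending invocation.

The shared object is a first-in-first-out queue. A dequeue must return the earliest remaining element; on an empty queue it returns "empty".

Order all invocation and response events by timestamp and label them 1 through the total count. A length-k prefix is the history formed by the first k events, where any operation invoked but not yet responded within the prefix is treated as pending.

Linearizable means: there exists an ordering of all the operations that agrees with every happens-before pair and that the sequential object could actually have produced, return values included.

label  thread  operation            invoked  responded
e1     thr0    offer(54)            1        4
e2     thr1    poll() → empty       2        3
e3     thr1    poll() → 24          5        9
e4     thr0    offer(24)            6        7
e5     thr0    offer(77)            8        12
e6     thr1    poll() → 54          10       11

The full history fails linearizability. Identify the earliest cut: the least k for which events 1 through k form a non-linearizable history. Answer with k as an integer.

9

events 1..8 are still linearizable — one witness is e2, e1, e3, e4:
1. e2 poll() → empty, leaving queue <>
2. e1 offer(54), leaving queue <54>
3. e3 poll() (pending, included), leaving queue <>
4. e4 offer(24), leaving queue <24>
once event 9 joins (e3's response, time 9), exhaustive search finds no witness
every completion of the 1 pending operation (e5) was checked; none linearizes
sample order e1, e2, e3, e4 (pending dropped) stalls at step 2 — e2 poll() → empty has no legal effect
sample order e1, e2, e4, e3 (pending dropped) stalls at step 2 — e2 poll() → empty has no legal effect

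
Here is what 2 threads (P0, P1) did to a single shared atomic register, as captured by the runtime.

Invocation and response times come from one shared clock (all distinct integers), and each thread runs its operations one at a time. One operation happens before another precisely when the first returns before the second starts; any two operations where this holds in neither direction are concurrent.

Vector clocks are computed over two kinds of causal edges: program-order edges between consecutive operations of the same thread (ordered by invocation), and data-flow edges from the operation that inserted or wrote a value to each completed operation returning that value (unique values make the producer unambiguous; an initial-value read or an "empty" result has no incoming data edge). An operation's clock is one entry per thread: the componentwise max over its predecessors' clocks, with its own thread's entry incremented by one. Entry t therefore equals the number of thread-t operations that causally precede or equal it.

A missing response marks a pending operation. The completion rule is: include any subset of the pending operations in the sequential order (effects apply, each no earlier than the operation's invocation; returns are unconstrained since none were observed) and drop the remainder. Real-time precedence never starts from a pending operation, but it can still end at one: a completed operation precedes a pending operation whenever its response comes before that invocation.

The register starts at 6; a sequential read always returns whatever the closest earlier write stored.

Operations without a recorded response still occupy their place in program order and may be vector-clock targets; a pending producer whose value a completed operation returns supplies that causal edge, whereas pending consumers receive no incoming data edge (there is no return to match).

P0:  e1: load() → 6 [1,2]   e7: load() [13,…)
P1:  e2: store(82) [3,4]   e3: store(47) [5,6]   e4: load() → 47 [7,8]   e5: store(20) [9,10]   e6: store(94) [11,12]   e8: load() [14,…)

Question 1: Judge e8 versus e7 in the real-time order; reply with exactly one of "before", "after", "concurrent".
Answer: concurrent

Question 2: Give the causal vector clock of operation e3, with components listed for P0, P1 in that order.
Answer: (0, 2)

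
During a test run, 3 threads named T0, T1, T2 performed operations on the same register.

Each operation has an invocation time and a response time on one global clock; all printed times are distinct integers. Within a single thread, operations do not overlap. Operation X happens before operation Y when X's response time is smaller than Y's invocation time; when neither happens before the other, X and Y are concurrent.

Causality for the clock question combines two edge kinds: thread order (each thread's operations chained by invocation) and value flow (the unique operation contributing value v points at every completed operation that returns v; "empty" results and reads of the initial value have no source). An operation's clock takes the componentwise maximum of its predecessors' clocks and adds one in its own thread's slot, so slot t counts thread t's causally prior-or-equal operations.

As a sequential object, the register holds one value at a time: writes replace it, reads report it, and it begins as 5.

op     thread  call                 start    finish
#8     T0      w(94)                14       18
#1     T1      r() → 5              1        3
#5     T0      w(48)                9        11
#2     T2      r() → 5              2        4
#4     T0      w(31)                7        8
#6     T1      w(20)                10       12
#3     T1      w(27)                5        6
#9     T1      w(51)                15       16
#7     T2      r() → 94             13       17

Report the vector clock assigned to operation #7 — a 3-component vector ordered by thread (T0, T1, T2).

(3, 0, 2)

invoked at 2, #2 has no predecessors; its own T2 bump gives (0, 0, 1)
invoked at 1, #1 has no predecessors; its own T1 bump gives (0, 1, 0)
invoked at 7, #4 has no predecessors; its own T0 bump gives (1, 0, 0)
#3, invoked 5, takes VC(#1)=(0, 1, 0) under max, adds 1 for T1 → (0, 2, 0)
#5, invoked 9, takes VC(#4)=(1, 0, 0) under max, adds 1 for T0 → (2, 0, 0)
#6, invoked 10, takes VC(#3)=(0, 2, 0) under max, adds 1 for T1 → (0, 3, 0)
#8, invoked 14, takes VC(#5)=(2, 0, 0) under max, adds 1 for T0 → (3, 0, 0)
#9, invoked 15, takes VC(#6)=(0, 3, 0) under max, adds 1 for T1 → (0, 4, 0)
#7, invoked 13, takes VC(#2)=(0, 0, 1), VC(#8)=(3, 0, 0) under max, adds 1 for T2 → (3, 0, 2)
target: VC(#7) = (3, 0, 2)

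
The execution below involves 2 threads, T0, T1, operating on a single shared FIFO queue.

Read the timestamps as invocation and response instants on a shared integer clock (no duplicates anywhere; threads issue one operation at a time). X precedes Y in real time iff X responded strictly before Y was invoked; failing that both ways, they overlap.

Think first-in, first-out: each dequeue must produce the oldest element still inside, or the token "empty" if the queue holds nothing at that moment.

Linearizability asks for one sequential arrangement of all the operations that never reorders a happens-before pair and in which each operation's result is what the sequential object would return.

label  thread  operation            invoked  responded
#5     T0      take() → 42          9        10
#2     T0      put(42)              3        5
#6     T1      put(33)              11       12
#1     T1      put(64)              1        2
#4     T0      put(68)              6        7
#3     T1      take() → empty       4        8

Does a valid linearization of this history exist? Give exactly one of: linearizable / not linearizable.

prefix check: 1..7 passes, 1..8 fails once #3's time-8 response joins
all 3 real-time-respecting orders fail — 4 completed FIFO queue operations, no legal replay
take #1, #2, #3, #4: step 3 already fails, because #3 take() → empty cannot occur there
take #1, #2, #4, #3: step 4 already fails, because #3 take() → empty cannot occur there

not linearizable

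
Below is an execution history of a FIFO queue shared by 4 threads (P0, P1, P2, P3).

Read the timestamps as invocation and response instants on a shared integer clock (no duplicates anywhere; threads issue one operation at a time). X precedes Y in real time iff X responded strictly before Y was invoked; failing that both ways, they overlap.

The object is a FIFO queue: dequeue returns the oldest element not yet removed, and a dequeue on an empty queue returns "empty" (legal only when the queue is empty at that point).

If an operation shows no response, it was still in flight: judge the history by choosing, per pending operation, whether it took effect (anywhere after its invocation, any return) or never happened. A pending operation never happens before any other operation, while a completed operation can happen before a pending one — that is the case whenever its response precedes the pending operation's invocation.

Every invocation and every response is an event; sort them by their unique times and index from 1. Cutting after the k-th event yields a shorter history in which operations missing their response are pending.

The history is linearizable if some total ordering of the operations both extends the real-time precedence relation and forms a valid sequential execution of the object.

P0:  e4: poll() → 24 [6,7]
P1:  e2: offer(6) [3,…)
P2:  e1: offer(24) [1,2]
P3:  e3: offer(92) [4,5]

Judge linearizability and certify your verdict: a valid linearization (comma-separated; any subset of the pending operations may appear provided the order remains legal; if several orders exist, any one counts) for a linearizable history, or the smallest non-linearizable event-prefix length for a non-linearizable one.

step 1: e1 offer(24) — queue <24>
step 2: e2 offer(6) (pending, included) — queue <24,6>
step 3: e3 offer(92) — queue <24,6,92>
step 4: e4 poll() → 24 — queue <6,92>

linearizable — witness: e1, e2, e3, e4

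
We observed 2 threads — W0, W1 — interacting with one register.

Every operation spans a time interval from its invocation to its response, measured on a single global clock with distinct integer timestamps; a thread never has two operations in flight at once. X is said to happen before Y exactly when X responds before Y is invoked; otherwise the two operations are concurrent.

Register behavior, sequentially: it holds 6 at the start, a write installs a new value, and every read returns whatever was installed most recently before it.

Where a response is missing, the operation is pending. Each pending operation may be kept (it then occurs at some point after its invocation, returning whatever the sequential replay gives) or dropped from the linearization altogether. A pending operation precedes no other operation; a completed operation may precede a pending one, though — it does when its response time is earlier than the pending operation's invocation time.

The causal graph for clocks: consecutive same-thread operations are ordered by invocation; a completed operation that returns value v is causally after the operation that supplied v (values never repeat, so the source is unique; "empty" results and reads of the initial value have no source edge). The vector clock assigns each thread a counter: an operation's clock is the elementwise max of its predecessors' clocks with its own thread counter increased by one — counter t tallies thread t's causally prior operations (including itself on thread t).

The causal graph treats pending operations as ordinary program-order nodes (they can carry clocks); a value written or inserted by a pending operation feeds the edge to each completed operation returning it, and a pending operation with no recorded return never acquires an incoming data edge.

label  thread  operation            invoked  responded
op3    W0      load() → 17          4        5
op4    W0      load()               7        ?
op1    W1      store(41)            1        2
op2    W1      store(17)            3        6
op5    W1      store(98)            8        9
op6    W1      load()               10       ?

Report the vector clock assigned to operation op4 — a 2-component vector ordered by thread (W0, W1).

(2, 2)

VC(op1, invoked at 1): no causal predecessors; +1 on W1 → (0, 1)
from VC(op1)=(0, 1), op2 (invoked 3) maxes components and bumps W1 → (0, 2)
from VC(op2)=(0, 2), op5 (invoked 8) maxes components and bumps W1 → (0, 3)
from VC(op2)=(0, 2), op3 (invoked 4) maxes components and bumps W0 → (1, 2)
from VC(op5)=(0, 3), op6 (invoked 10) maxes components and bumps W1 → (0, 4)
from VC(op3)=(1, 2), op4 (invoked 7) maxes components and bumps W0 → (2, 2)
target: VC(op4) = (2, 2)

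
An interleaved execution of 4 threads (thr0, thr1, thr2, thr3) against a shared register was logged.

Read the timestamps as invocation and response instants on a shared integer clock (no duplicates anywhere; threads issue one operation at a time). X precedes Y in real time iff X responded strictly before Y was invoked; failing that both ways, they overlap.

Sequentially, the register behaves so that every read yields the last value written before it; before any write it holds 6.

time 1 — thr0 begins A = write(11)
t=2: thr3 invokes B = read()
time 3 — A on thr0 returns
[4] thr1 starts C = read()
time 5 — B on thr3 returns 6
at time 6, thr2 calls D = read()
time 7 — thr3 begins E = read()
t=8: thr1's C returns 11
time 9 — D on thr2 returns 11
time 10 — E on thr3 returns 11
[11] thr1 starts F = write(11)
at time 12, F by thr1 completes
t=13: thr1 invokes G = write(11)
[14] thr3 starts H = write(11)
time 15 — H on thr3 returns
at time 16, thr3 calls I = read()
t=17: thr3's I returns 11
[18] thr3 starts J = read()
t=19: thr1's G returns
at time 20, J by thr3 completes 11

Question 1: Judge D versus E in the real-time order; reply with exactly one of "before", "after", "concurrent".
Answer: concurrent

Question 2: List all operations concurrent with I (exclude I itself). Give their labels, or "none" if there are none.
Answer: G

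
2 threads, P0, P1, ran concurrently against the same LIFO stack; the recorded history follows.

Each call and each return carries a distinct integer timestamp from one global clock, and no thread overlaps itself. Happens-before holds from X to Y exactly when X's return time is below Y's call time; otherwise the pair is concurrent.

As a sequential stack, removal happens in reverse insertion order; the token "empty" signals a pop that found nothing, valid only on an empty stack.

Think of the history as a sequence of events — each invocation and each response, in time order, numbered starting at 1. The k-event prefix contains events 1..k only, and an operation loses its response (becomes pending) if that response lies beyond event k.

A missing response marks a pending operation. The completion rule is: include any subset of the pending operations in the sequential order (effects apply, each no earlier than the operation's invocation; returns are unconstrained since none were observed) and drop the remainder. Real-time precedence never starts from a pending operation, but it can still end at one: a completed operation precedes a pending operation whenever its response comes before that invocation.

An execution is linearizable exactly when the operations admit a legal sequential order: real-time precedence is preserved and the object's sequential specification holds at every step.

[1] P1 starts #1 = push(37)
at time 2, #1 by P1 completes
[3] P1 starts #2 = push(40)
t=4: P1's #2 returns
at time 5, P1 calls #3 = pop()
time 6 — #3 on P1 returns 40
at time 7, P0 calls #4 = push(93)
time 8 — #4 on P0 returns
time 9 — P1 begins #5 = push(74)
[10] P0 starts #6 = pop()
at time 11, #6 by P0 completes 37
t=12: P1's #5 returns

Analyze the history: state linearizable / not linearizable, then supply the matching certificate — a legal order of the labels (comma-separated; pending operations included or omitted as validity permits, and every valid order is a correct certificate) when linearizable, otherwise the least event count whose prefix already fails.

the violation lands at event 11, #6's response at time 11: events 1..10 linearize, events 1..11 do not
the completed operations (5 total) allow one real-time order; the LIFO stack replay rejects it
no escape via the 1 pending operation (#5): every completion choice fails
for example #1, #2, #3, #4, #6 (pending dropped) fails at step 5: #6 pop() → 37 is not legal there

not linearizable — minimal violating prefix: 11 events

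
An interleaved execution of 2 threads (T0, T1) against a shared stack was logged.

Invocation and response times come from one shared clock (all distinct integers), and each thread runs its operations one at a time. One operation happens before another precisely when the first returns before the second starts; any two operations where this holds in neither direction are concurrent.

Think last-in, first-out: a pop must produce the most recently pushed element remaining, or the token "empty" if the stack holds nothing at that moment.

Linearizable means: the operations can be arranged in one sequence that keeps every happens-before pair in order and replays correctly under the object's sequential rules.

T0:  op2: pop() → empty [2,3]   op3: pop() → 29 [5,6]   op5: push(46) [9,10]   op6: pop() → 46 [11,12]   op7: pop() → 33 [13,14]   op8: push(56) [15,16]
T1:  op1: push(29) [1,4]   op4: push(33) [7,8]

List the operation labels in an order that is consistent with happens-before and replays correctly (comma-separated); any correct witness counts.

step 1: op2 pop() → empty — stack <>
step 2: op1 push(29) — stack <29>
step 3: op3 pop() → 29 — stack <>
step 4: op4 push(33) — stack <33>
step 5: op5 push(46) — stack <33,46>
step 6: op6 pop() → 46 — stack <33>
step 7: op7 pop() → 33 — stack <>
step 8: op8 push(56) — stack <56>

op2, op1, op3, op4, op5, op6, op7, op8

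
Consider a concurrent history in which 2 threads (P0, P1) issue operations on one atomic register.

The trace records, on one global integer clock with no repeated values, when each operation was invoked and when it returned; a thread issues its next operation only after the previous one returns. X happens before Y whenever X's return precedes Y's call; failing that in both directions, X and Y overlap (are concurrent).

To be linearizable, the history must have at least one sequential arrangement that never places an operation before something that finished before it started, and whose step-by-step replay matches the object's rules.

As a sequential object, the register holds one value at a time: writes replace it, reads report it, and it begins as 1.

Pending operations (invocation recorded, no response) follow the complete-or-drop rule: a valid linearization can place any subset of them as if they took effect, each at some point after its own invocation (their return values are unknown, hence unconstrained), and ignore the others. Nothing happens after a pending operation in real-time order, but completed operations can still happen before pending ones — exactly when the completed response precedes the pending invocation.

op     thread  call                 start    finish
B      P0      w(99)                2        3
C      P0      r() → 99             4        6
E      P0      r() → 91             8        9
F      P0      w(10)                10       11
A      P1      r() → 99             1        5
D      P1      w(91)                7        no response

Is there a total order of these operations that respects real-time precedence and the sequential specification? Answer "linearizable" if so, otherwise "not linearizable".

linearizable

one valid linearization: B, A, C, D, E, F
step 1: B w(99) — value 99
step 2: A r() → 99 — value 99
step 3: C r() → 99 — value 99
step 4: D w(91) (pending, included) — value 91
step 5: E r() → 91 — value 91
step 6: F w(10) — value 10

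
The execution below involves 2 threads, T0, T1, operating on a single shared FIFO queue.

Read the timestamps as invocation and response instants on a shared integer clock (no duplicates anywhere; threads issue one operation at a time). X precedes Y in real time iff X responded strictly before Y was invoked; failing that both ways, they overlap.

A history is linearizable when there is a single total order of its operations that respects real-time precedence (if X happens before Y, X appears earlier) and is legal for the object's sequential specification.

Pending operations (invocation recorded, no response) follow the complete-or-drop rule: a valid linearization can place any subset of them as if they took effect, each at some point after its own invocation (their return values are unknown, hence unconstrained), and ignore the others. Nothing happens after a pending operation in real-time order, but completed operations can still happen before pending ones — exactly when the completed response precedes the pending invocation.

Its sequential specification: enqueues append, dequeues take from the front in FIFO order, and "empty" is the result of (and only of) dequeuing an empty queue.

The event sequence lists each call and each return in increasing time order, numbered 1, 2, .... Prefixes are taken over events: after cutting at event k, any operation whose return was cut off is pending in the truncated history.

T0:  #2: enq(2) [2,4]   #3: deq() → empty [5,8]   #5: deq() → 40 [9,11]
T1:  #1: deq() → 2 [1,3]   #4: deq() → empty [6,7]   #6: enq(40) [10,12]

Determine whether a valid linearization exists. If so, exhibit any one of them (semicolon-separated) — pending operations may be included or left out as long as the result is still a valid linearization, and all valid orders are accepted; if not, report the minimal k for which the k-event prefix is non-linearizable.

linearizable — witness: #2; #1; #3; #4; #6; #5

after step 1 (#2 enq(2)): queue <2>
after step 2 (#1 deq() → 2): queue <>
after step 3 (#3 deq() → empty): queue <>
after step 4 (#4 deq() → empty): queue <>
after step 5 (#6 enq(40)): queue <40>
after step 6 (#5 deq() → 40): queue <>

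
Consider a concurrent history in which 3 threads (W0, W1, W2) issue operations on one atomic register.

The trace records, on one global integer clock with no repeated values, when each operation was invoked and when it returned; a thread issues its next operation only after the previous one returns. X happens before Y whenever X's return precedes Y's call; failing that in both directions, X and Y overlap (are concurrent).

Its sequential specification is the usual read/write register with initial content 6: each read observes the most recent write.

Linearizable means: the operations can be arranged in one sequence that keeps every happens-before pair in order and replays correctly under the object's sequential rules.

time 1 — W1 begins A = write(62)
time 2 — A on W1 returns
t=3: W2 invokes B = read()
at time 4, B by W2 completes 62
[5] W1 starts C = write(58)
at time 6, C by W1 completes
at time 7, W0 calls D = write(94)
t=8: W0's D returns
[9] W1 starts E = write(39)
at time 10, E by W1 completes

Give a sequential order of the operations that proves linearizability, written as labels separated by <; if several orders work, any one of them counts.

1. A write(62), leaving value 62
2. B read() → 62, leaving value 62
3. C write(58), leaving value 58
4. D write(94), leaving value 94
5. E write(39), leaving value 39

A < B < C < D < E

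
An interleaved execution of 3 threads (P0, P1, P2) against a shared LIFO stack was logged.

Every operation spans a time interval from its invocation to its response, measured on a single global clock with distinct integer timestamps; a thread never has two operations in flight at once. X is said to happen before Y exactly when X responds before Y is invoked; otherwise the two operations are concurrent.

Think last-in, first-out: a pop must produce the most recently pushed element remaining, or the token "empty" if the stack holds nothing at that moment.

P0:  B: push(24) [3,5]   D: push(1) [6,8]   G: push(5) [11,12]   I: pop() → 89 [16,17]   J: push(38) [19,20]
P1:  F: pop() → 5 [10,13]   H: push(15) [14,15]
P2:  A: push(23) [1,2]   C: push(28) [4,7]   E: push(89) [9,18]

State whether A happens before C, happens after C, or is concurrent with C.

A spans [1,2], C spans [4,7]
resp(A)=2 < inv(C)=4

before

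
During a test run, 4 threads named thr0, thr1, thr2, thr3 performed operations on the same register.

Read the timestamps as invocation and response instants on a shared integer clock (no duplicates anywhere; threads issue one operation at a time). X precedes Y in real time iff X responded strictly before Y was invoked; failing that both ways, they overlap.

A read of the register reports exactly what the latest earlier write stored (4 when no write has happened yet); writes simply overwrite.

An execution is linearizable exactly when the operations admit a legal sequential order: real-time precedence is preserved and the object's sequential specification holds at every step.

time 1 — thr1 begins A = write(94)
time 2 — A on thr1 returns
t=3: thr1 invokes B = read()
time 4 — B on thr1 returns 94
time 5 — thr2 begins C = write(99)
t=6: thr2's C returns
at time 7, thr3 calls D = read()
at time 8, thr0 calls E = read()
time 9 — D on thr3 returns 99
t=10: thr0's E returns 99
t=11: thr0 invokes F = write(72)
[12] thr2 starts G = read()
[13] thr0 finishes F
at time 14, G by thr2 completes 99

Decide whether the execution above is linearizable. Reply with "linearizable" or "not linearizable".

a witness: A, B, C, D, E, G, F
1. A write(94), leaving value 94
2. B read() → 94, leaving value 94
3. C write(99), leaving value 99
4. D read() → 99, leaving value 99
5. E read() → 99, leaving value 99
6. G read() → 99, leaving value 99
7. F write(72), leaving value 72

linearizable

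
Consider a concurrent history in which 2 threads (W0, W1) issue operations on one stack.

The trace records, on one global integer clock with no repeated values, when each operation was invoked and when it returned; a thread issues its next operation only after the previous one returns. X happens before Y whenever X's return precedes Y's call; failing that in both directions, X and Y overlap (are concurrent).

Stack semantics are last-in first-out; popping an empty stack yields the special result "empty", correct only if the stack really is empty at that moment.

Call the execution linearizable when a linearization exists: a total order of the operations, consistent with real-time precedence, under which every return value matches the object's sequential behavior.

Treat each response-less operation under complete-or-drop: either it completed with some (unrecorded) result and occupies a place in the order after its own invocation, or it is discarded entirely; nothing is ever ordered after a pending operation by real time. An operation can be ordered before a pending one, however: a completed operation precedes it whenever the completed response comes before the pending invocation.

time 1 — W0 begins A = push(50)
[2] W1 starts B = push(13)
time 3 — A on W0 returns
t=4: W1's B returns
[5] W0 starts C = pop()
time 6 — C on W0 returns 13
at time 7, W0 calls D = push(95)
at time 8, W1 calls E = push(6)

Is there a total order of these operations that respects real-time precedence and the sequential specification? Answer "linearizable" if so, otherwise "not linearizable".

one valid linearization: A, B, C
1. A push(50), leaving stack <50>
2. B push(13), leaving stack <50,13>
3. C pop() → 13, leaving stack <50>

linearizable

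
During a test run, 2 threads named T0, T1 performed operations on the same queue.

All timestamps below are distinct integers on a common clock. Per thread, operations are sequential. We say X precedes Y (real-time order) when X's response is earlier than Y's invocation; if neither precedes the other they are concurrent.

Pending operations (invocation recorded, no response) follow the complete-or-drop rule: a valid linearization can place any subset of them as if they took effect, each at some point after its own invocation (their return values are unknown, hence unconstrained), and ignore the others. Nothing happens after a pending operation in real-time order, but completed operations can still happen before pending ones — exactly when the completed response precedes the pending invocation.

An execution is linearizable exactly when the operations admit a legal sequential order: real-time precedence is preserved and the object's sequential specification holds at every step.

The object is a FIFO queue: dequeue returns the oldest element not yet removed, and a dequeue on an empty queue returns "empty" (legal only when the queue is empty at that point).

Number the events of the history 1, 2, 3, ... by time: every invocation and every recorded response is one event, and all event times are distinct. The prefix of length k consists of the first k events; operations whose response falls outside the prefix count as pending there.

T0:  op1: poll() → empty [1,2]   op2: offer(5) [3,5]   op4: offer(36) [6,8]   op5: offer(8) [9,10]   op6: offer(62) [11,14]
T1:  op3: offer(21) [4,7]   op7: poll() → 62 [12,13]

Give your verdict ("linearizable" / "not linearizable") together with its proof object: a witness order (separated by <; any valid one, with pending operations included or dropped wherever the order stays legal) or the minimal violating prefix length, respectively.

not linearizable — minimal violating prefix: 13 events

already the first 13 events (up to op7's response at time 13) admit no linearization; the first 12 still do
real-time-consistent orders of the 6 completed operations: 3 — all fail the queue replay
no escape via the 1 pending operation (op6): every completion choice fails
one such order, op1, op2, op3, op4, op5, op7 (pending dropped), breaks at step 6 where op7 poll() → 62 is illegal
one such order, op1, op2, op4, op3, op5, op7 (pending dropped), breaks at step 6 where op7 poll() → 62 is illegal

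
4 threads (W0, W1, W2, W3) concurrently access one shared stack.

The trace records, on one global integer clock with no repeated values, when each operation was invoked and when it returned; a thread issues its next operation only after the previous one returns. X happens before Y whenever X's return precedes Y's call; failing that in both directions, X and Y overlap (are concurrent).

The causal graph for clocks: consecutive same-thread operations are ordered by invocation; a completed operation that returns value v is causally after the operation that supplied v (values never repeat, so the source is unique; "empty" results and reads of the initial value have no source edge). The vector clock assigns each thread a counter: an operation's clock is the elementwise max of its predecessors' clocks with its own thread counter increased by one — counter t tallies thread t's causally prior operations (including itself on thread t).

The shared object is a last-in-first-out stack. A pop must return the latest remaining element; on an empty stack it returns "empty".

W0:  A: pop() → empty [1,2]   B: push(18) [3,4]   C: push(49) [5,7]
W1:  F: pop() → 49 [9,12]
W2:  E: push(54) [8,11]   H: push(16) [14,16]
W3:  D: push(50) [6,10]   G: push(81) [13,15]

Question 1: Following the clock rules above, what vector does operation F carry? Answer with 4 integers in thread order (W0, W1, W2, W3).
VC(D, invoked at 6): no causal predecessors; +1 on W3 → (0, 0, 0, 1)
VC(E, invoked at 8): no causal predecessors; +1 on W2 → (0, 0, 1, 0)
VC(A, invoked at 1): no causal predecessors; +1 on W0 → (1, 0, 0, 0)
from VC(D)=(0, 0, 0, 1), G (invoked 13) maxes components and bumps W3 → (0, 0, 0, 2)
from VC(E)=(0, 0, 1, 0), H (invoked 14) maxes components and bumps W2 → (0, 0, 2, 0)
from VC(A)=(1, 0, 0, 0), B (invoked 3) maxes components and bumps W0 → (2, 0, 0, 0)
from VC(B)=(2, 0, 0, 0), C (invoked 5) maxes components and bumps W0 → (3, 0, 0, 0)
from VC(C)=(3, 0, 0, 0), F (invoked 9) maxes components and bumps W1 → (3, 1, 0, 0)
target: VC(F) = (3, 1, 0, 0)

(3, 1, 0, 0)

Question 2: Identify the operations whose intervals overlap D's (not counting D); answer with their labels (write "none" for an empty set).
overlap test against D [6,10]: concurrent iff the interval meets 6..10
A [1,2]: before
B [3,4]: before
C [5,7]: concurrent
E [8,11]: concurrent
F [9,12]: concurrent
G [13,15]: after
H [14,16]: after

C, E, F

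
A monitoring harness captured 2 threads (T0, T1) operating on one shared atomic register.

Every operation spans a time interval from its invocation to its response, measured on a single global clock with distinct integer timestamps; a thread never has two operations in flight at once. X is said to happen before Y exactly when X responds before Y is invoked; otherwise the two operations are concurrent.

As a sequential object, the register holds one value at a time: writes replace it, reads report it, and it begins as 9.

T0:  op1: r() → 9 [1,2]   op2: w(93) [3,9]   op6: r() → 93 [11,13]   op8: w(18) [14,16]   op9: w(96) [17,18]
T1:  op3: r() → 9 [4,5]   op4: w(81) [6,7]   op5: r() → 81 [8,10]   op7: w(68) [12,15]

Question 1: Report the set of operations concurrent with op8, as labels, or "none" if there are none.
op7

overlap test against op8 [14,16]: concurrent iff the interval meets 14..16
op1 [1,2]: before
op2 [3,9]: before
op3 [4,5]: before
op4 [6,7]: before
op5 [8,10]: before
op6 [11,13]: before
op7 [12,15]: concurrent
op9 [17,18]: after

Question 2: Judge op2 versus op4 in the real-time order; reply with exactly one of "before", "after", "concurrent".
concurrent

op2 spans [3,9], op4 spans [6,7]
the intervals overlap in both directions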